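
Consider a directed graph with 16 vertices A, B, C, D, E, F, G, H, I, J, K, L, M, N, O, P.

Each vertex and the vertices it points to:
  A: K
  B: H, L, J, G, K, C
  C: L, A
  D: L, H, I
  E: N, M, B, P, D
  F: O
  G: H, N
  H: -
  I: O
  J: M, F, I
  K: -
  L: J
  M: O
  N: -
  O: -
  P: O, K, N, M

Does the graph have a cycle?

No

DFS with white/gray/black marking, starting from I:
I gray
  O gray
  O black
I black
A gray
  K gray
  K black
A black
B gray
  H gray
  H black
  L gray
    J gray
      M gray
        M→O: O black — skip
      M black
      F gray
        F→O: O black — skip
      F black
      J→I: I black — skip
    J black
  L black
  B→J: J black — skip
  G gray
    G→H: H black — skip
    N gray
    N black
  G black
  B→K: K black — skip
  C gray
    C→L: L black — skip
    C→A: A black — skip
  C black
B black
D gray
  D→L: L black — skip
  D→H: H black — skip
  D→I: I black — skip
D black
E gray
  E→N: N black — skip
  E→M: M black — skip
  E→B: B black — skip
  P gray
    P→O: O black — skip
    P→K: K black — skip
    P→N: N black — skip
    P→M: M black — skip
  P black
  E→D: D black — skip
E black
Every edge goes to a white or black vertex — no back edge, so the graph is acyclic.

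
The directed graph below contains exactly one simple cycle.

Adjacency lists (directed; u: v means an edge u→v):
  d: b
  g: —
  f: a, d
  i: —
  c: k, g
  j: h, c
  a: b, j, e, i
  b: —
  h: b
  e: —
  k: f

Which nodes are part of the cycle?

DFS with gray/black marking from a:
a gray
  b gray
  b black
  j gray
    h gray
      h→b: b black — skip
    h black
    c gray
      k gray
        f gray
          f→a: a is gray → back edge
Back edge closes the cycle a → j → c → k → f → a; its vertices are {a, c, f, j, k}.

a, c, f, j, k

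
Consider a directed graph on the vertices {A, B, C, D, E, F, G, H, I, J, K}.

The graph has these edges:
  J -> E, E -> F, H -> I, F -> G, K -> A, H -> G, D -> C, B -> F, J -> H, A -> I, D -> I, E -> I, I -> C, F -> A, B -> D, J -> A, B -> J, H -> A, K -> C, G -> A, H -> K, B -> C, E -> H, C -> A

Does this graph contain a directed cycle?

Yes

DFS with white/gray/black marking, starting from E:
E gray
  F gray
    G gray
      A gray
        I gray
          C gray
            C→A: A is gray → back edge
Back edge found, so a cycle exists: A → I → C → A.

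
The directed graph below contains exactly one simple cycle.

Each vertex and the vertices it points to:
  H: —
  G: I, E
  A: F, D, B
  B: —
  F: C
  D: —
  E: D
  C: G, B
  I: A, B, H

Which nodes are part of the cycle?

A, C, F, G, I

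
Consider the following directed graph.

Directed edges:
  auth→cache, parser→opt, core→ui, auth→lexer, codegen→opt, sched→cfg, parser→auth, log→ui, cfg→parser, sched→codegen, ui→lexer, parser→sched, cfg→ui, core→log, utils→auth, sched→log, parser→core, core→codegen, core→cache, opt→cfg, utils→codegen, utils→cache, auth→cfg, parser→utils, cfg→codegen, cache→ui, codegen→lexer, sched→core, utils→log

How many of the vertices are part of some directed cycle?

A vertex is on a directed cycle iff it belongs to a strongly connected component of size ≥ 2 (or has a self-loop).
The vertices on cycles are {cfg, opt, auth, core, sched, utils, parser, codegen} — 8 in total.

8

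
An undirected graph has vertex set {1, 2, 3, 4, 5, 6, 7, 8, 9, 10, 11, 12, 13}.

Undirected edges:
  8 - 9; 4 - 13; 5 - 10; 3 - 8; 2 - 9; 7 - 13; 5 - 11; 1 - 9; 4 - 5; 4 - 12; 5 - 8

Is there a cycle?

No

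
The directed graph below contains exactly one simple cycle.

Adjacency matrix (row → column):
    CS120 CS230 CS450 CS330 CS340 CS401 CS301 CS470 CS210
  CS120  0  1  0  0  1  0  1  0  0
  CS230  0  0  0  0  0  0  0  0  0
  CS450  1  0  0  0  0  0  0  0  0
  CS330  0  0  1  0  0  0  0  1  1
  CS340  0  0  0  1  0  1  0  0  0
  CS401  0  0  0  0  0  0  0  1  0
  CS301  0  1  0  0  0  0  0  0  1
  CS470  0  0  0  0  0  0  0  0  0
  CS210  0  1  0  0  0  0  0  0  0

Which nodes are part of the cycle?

CS120, CS330, CS340, CS450

DFS with gray/black marking from CS120:
CS120 gray
  CS340 gray
    CS330 gray
      CS210 gray
        CS230 gray
        CS230 black
      CS210 black
      CS470 gray
      CS470 black
      CS450 gray
        CS450→CS120: CS120 is gray → back edge
Back edge closes the cycle CS120 → CS340 → CS330 → CS450 → CS120; its vertices are {CS120, CS330, CS340, CS450}.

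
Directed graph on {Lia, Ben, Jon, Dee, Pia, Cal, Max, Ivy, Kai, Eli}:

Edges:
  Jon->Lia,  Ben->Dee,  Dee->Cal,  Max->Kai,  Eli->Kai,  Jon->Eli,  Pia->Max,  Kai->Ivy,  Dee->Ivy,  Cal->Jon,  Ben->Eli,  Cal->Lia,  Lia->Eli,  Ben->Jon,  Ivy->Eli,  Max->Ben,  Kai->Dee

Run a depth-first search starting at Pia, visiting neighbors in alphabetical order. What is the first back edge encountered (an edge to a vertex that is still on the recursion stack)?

Kai->Dee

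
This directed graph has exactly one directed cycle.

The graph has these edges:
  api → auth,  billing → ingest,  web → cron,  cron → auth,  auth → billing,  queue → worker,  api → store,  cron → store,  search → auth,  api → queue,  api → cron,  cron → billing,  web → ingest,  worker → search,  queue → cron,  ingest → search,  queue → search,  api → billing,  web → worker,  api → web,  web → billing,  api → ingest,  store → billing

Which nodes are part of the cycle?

auth, ingest, search, billing

DFS with gray/black marking from ingest:
ingest gray
  search gray
    auth gray
      billing gray
        billing→ingest: ingest is gray → back edge
Back edge closes the cycle ingest → search → auth → billing → ingest; its vertices are {auth, ingest, search, billing}.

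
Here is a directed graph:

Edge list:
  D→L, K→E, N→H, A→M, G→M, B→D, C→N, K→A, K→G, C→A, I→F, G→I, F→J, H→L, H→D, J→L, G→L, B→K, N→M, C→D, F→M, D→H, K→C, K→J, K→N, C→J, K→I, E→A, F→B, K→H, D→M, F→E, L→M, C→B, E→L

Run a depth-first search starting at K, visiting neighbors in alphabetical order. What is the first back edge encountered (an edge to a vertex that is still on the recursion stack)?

DFS from K (visiting neighbors in alphabetical order); mark gray on enter, black on exit:
K gray
  A gray
    M gray
    M black
  A black
  C gray
    C→A: A black — skip
    B gray
      D gray
        H gray
          H→D: D is gray → back edge
First back edge: H → D.

H->D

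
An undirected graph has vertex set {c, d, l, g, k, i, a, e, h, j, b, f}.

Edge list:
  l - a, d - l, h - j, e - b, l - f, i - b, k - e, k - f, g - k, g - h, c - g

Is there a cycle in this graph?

No

DFS, tracking each vertex's parent; an edge to a visited non-parent vertex closes a cycle.
Start from g:
visit g (parent –)
  visit k (parent g)
    visit f (parent k)
      f–k: parent, skip
      visit l (parent f)
        l–f: parent, skip
        visit a (parent l)
          a–l: parent, skip
        visit d (parent l)
          d–l: parent, skip
    k–g: parent, skip
    visit e (parent k)
      e–k: parent, skip
      visit b (parent e)
        b–e: parent, skip
        visit i (parent b)
          i–b: parent, skip
  visit h (parent g)
    visit j (parent h)
      j–h: parent, skip
    h–g: parent, skip
  visit c (parent g)
    c–g: parent, skip
No non-parent visited neighbor found — the graph is a forest.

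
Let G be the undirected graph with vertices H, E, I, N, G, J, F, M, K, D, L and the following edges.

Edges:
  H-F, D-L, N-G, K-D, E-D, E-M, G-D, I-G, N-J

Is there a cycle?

No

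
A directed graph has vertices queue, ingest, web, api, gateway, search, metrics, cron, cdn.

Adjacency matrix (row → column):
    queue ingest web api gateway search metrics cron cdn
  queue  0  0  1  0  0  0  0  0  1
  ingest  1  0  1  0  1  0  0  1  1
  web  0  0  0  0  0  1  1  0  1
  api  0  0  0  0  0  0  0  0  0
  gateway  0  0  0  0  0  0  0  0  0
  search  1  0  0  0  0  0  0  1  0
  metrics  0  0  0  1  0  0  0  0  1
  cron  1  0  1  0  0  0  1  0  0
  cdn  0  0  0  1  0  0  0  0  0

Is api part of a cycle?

api lies on a cycle iff there is a path from api back to itself.
Exploring from api, it never reaches itself; equivalently, its strongly connected component is a singleton.

No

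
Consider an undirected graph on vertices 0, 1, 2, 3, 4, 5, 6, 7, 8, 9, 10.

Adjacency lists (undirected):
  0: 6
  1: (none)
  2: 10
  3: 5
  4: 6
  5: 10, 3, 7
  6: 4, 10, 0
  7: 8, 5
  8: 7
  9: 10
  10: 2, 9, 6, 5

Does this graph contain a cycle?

No

DFS, tracking each vertex's parent; an edge to a visited non-parent vertex closes a cycle.
Start from 1:
visit 1 (parent –)
visit 0 (parent –)
  visit 6 (parent 0)
    visit 4 (parent 6)
      4–6: parent, skip
    visit 10 (parent 6)
      visit 2 (parent 10)
        2–10: parent, skip
      visit 9 (parent 10)
        9–10: parent, skip
      10–6: parent, skip
      visit 5 (parent 10)
        5–10: parent, skip
        visit 3 (parent 5)
          3–5: parent, skip
        visit 7 (parent 5)
          visit 8 (parent 7)
            8–7: parent, skip
          7–5: parent, skip
    6–0: parent, skip
No non-parent visited neighbor found — the graph is a forest.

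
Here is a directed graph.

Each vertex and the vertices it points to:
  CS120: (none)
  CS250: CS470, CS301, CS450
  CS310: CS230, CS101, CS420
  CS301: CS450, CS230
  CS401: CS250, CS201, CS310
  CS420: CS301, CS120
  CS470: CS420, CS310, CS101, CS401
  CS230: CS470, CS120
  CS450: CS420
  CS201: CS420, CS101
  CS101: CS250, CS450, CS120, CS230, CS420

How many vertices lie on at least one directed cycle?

10

A vertex is on a directed cycle iff it belongs to a strongly connected component of size ≥ 2 (or has a self-loop).
The vertices on cycles are {CS101, CS201, CS230, CS250, CS301, CS310, CS401, CS420, CS450, CS470} — 10 in total.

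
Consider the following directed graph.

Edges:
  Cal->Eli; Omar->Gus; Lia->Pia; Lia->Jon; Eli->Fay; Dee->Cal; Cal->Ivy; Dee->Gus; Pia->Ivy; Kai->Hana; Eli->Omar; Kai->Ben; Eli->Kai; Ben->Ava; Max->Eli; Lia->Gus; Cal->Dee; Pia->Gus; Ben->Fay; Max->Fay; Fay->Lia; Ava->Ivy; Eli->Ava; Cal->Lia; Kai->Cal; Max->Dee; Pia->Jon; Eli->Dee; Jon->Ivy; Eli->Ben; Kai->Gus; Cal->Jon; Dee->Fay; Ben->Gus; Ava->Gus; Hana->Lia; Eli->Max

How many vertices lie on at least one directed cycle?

A vertex is on a directed cycle iff it belongs to a strongly connected component of size ≥ 2 (or has a self-loop).
The vertices on cycles are {Cal, Dee, Eli, Kai, Max} — 5 in total.

5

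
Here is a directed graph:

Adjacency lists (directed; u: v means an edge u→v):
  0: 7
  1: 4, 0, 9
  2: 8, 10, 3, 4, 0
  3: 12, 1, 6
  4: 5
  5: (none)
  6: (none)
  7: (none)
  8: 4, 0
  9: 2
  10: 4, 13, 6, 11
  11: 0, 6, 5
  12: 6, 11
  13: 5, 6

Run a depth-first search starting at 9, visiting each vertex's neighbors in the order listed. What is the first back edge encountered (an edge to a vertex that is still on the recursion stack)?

DFS from 9 (visiting each vertex's neighbors in the order listed); mark gray on enter, black on exit:
9 gray
  2 gray
    8 gray
      4 gray
        5 gray
        5 black
      4 black
      0 gray
        7 gray
        7 black
      0 black
    8 black
    10 gray
      10→4: 4 black — skip
      13 gray
        13→5: 5 black — skip
        6 gray
        6 black
      13 black
      10→6: 6 black — skip
      11 gray
        11→0: 0 black — skip
        11→6: 6 black — skip
        11→5: 5 black — skip
      11 black
    10 black
    3 gray
      12 gray
        12→6: 6 black — skip
        12→11: 11 black — skip
      12 black
      1 gray
        1→4: 4 black — skip
        1→0: 0 black — skip
        1→9: 9 is gray → back edge
First back edge: 1 → 9.

1->9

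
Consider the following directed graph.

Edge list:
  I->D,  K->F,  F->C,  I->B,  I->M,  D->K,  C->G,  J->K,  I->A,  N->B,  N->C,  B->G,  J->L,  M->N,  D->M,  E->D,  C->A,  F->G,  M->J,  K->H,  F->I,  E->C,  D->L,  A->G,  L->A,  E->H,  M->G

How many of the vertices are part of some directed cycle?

6

A vertex is on a directed cycle iff it belongs to a strongly connected component of size ≥ 2 (or has a self-loop).
The vertices on cycles are {D, F, I, J, K, M} — 6 in total.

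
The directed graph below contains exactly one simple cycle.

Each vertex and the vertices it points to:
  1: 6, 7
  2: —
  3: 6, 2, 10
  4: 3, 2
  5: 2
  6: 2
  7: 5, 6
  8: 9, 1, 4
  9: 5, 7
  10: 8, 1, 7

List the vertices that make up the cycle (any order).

3, 4, 8, 10

DFS with gray/black marking from 8:
8 gray
  9 gray
    5 gray
      2 gray
      2 black
    5 black
    7 gray
      7→5: 5 black — skip
      6 gray
        6→2: 2 black — skip
      6 black
    7 black
  9 black
  1 gray
    1→6: 6 black — skip
    1→7: 7 black — skip
  1 black
  4 gray
    3 gray
      3→6: 6 black — skip
      3→2: 2 black — skip
      10 gray
        10→8: 8 is gray → back edge
Back edge closes the cycle 8 → 4 → 3 → 10 → 8; its vertices are {3, 4, 8, 10}.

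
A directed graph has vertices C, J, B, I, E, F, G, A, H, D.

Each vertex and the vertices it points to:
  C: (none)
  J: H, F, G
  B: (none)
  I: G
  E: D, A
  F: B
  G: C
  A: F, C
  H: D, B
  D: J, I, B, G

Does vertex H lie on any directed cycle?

H is on a cycle iff H can reach itself via ≥1 edge.
H → D → J → H — yes.

Yes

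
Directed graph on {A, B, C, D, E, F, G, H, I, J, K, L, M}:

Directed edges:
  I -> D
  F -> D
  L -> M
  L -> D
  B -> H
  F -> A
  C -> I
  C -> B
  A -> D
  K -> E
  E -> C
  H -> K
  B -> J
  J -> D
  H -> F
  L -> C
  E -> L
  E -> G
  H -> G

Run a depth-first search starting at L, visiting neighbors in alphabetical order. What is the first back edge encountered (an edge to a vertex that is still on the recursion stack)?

E→C

DFS from L (visiting neighbors in alphabetical order); mark gray on enter, black on exit:
L gray
  C gray
    B gray
      H gray
        F gray
          A gray
            D gray
            D black
          A black
          F→D: D black — skip
        F black
        G gray
        G black
        K gray
          E gray
            E→C: C is gray → back edge
First back edge: E → C.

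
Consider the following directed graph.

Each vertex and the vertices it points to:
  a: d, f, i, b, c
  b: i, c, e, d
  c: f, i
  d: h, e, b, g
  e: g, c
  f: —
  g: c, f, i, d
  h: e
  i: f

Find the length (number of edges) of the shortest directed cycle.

2

For each vertex v, BFS finds the shortest path from v back to v.
The shortest such closed walk is b → d → b, length 2.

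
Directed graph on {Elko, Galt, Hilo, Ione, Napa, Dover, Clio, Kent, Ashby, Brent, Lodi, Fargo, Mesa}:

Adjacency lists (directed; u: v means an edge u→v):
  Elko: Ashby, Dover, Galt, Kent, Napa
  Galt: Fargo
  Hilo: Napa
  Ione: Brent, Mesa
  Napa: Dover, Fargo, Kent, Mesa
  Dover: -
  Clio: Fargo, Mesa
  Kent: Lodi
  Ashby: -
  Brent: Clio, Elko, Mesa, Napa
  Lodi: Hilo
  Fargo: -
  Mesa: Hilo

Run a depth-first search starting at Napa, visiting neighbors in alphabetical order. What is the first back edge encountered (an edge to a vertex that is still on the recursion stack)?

Hilo->Napa

DFS from Napa (visiting neighbors in alphabetical order); mark gray on enter, black on exit:
Napa gray
  Dover gray
  Dover black
  Fargo gray
  Fargo black
  Kent gray
    Lodi gray
      Hilo gray
        Hilo→Napa: Napa is gray → back edge
First back edge: Hilo → Napa.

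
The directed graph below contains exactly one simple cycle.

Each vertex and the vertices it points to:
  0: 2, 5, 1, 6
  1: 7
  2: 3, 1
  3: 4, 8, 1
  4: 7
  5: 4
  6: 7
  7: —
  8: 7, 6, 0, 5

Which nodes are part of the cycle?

0, 2, 3, 8

DFS with gray/black marking from 3:
3 gray
  4 gray
    7 gray
    7 black
  4 black
  8 gray
    8→7: 7 black — skip
    6 gray
      6→7: 7 black — skip
    6 black
    0 gray
      2 gray
        2→3: 3 is gray → back edge
Back edge closes the cycle 3 → 8 → 0 → 2 → 3; its vertices are {0, 2, 3, 8}.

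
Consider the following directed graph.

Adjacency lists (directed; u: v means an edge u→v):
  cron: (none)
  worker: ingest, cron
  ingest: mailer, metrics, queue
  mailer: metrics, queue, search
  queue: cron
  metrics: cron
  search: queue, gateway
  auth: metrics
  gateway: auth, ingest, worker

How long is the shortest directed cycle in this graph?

4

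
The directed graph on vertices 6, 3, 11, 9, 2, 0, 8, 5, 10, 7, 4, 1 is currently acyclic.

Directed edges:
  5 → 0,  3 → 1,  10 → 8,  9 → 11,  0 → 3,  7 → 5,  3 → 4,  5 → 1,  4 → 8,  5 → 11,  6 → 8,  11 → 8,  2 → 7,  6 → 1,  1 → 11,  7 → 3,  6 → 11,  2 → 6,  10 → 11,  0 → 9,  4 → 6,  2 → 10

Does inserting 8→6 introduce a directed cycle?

Adding 8→6 creates a cycle iff 6 can already reach 8.
Path from 6: 6 → 8.
So 6 → … → 8 → 6 is a cycle.

Yes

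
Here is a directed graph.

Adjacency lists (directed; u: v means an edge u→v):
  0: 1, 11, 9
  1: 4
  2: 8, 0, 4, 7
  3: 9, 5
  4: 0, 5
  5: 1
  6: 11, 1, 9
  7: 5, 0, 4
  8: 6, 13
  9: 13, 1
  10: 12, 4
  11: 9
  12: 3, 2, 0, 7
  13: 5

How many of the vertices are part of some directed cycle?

A vertex is on a directed cycle iff it belongs to a strongly connected component of size ≥ 2 (or has a self-loop).
The vertices on cycles are {0, 1, 4, 5, 9, 11, 13} — 7 in total.

7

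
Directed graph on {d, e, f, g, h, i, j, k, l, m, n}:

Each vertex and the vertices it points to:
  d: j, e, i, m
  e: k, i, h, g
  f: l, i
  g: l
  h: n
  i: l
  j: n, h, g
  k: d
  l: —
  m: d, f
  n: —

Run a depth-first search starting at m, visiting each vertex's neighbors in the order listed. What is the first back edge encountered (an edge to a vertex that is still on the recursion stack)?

DFS from m (visiting each vertex's neighbors in the order listed); mark gray on enter, black on exit:
m gray
  d gray
    j gray
      n gray
      n black
      h gray
        h→n: n black — skip
      h black
      g gray
        l gray
        l black
      g black
    j black
    e gray
      k gray
        k→d: d is gray → back edge
First back edge: k → d.

k->d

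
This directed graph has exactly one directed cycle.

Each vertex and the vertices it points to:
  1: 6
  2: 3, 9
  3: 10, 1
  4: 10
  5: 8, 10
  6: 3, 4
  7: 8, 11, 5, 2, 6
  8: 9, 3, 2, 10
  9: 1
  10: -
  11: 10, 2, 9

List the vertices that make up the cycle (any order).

DFS with gray/black marking from 6:
6 gray
  3 gray
    10 gray
    10 black
    1 gray
      1→6: 6 is gray → back edge
Back edge closes the cycle 6 → 3 → 1 → 6; its vertices are {1, 3, 6}.

1, 3, 6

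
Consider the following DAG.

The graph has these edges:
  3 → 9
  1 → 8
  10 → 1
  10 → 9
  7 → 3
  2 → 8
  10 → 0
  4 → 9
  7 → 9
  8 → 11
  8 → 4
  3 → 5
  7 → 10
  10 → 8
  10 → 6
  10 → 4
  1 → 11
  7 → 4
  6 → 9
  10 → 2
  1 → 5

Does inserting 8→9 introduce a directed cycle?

No

Adding 8→9 creates a cycle iff 9 can already reach 8.
Explore from 9: no path reaches 8. The graph stays acyclic.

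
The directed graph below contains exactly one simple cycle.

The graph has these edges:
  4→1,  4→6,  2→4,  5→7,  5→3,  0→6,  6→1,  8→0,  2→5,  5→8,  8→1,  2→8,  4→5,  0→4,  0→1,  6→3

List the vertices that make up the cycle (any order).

DFS with gray/black marking from 5:
5 gray
  8 gray
    0 gray
      1 gray
      1 black
      4 gray
        4→5: 5 is gray → back edge
Back edge closes the cycle 5 → 8 → 0 → 4 → 5; its vertices are {0, 4, 5, 8}.

0, 4, 5, 8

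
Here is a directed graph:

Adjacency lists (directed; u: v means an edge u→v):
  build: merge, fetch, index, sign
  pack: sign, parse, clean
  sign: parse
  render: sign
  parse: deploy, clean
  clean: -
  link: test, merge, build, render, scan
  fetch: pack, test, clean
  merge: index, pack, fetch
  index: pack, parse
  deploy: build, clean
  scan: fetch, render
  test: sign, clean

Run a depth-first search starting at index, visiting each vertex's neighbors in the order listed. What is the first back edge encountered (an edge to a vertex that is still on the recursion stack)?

DFS from index (visiting each vertex's neighbors in the order listed); mark gray on enter, black on exit:
index gray
  pack gray
    sign gray
      parse gray
        deploy gray
          build gray
            merge gray
              merge→index: index is gray → back edge
First back edge: merge → index.

merge->index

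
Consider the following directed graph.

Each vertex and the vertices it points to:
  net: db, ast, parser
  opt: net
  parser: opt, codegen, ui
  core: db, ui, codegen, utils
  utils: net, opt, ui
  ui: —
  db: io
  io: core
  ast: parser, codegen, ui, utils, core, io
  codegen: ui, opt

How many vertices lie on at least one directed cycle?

9

A vertex is on a directed cycle iff it belongs to a strongly connected component of size ≥ 2 (or has a self-loop).
The vertices on cycles are {db, io, ast, net, opt, core, utils, parser, codegen} — 9 in total.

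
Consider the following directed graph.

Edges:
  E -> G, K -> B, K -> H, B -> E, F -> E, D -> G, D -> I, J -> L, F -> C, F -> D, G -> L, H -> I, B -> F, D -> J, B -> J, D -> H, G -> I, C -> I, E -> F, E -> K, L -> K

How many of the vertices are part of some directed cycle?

A vertex is on a directed cycle iff it belongs to a strongly connected component of size ≥ 2 (or has a self-loop).
The vertices on cycles are {B, D, E, F, G, J, K, L} — 8 in total.

8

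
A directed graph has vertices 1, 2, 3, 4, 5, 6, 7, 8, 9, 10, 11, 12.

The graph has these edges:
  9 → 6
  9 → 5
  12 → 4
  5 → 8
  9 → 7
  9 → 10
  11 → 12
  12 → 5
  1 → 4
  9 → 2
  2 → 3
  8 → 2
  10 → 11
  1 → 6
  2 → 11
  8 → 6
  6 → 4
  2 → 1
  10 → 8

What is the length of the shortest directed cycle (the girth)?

5

For each vertex v, BFS finds the shortest path from v back to v.
The shortest such closed walk is 8 → 2 → 11 → 12 → 5 → 8, length 5.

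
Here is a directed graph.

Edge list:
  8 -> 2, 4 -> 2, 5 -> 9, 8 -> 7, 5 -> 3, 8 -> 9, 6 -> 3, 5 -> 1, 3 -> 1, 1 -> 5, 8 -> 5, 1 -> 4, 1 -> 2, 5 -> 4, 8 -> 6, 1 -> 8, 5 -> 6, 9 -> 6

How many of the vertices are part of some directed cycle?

A vertex is on a directed cycle iff it belongs to a strongly connected component of size ≥ 2 (or has a self-loop).
The vertices on cycles are {1, 3, 5, 6, 8, 9} — 6 in total.

6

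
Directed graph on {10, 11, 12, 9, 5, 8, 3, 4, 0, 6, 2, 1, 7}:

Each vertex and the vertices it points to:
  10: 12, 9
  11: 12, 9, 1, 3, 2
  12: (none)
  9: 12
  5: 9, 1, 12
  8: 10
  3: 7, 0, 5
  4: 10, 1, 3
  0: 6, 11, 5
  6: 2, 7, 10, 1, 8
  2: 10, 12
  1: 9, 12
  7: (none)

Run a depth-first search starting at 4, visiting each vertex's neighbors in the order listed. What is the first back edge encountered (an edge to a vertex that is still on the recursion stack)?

DFS from 4 (visiting each vertex's neighbors in the order listed); mark gray on enter, black on exit:
4 gray
  10 gray
    12 gray
    12 black
    9 gray
      9→12: 12 black — skip
    9 black
  10 black
  1 gray
    1→9: 9 black — skip
    1→12: 12 black — skip
  1 black
  3 gray
    7 gray
    7 black
    0 gray
      6 gray
        2 gray
          2→10: 10 black — skip
          2→12: 12 black — skip
        2 black
        6→7: 7 black — skip
        6→10: 10 black — skip
        6→1: 1 black — skip
        8 gray
          8→10: 10 black — skip
        8 black
      6 black
      11 gray
        11→12: 12 black — skip
        11→9: 9 black — skip
        11→1: 1 black — skip
        11→3: 3 is gray → back edge
First back edge: 11 → 3.

11->3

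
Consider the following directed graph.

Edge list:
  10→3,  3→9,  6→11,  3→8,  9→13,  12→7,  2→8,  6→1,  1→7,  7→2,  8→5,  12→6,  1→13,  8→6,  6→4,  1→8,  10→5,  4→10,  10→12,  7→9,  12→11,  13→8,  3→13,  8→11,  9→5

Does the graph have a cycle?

Yes

DFS with white/gray/black marking, starting from 4:
4 gray
  10 gray
    5 gray
    5 black
    3 gray
      8 gray
        6 gray
          1 gray
            13 gray
              13→8: 8 is gray → back edge
Back edge found, so a cycle exists: 8 → 6 → 1 → 13 → 8.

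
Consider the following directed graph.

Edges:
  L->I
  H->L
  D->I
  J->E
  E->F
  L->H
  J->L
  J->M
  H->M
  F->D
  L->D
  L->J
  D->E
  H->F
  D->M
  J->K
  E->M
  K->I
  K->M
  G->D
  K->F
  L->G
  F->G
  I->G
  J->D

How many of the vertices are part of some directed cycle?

8

A vertex is on a directed cycle iff it belongs to a strongly connected component of size ≥ 2 (or has a self-loop).
The vertices on cycles are {D, E, F, G, H, I, J, L} — 8 in total.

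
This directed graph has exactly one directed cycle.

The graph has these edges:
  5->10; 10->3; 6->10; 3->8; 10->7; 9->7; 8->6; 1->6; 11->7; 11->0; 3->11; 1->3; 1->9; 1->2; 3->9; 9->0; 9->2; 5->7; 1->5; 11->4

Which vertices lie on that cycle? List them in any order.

DFS with gray/black marking from 3:
3 gray
  11 gray
    0 gray
    0 black
    7 gray
    7 black
    4 gray
    4 black
  11 black
  8 gray
    6 gray
      10 gray
        10→7: 7 black — skip
        10→3: 3 is gray → back edge
Back edge closes the cycle 3 → 8 → 6 → 10 → 3; its vertices are {3, 6, 8, 10}.

3, 6, 8, 10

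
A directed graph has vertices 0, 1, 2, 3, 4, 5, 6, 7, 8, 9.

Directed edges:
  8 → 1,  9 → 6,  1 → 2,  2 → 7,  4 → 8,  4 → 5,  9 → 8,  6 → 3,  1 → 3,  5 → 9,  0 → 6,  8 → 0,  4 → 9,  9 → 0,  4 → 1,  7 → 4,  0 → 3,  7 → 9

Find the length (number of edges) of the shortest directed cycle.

For each vertex v, BFS finds the shortest path from v back to v.
The shortest such closed walk is 7 → 4 → 1 → 2 → 7, length 4.

4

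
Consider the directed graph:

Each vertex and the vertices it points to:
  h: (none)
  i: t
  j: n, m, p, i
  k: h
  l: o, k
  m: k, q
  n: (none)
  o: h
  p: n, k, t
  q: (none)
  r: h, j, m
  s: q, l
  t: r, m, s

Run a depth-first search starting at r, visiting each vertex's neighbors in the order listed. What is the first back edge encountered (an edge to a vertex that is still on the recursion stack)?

DFS from r (visiting each vertex's neighbors in the order listed); mark gray on enter, black on exit:
r gray
  h gray
  h black
  j gray
    n gray
    n black
    m gray
      k gray
        k→h: h black — skip
      k black
      q gray
      q black
    m black
    p gray
      p→n: n black — skip
      p→k: k black — skip
      t gray
        t→r: r is gray → back edge
First back edge: t → r.

t→r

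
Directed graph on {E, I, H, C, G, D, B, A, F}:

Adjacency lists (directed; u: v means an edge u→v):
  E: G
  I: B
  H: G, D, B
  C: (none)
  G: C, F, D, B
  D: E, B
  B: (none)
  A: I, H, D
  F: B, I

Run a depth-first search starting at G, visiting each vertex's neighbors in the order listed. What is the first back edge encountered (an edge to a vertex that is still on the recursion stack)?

DFS from G (visiting each vertex's neighbors in the order listed); mark gray on enter, black on exit:
G gray
  C gray
  C black
  F gray
    B gray
    B black
    I gray
      I→B: B black — skip
    I black
  F black
  D gray
    E gray
      E→G: G is gray → back edge
First back edge: E → G.

E->G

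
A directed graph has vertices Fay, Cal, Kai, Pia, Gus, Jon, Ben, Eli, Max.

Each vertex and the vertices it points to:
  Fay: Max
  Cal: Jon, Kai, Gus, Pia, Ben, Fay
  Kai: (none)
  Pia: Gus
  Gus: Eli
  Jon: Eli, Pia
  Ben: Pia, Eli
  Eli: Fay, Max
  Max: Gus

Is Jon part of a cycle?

Jon lies on a cycle iff there is a path from Jon back to itself.
Exploring from Jon, it never reaches itself; equivalently, its strongly connected component is a singleton.

No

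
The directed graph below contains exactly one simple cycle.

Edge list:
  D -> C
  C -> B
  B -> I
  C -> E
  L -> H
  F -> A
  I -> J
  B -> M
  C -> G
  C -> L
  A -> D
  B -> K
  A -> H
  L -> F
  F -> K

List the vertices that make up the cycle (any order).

DFS with gray/black marking from C:
C gray
  G gray
  G black
  E gray
  E black
  L gray
    H gray
    H black
    F gray
      K gray
      K black
      A gray
        D gray
          D→C: C is gray → back edge
Back edge closes the cycle C → L → F → A → D → C; its vertices are {A, C, D, F, L}.

A, C, D, F, L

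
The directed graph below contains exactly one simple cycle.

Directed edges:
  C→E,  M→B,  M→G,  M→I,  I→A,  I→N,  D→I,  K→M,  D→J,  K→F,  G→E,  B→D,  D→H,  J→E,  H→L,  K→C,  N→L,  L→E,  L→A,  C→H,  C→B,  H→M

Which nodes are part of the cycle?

B, D, H, M

DFS with gray/black marking from M:
M gray
  B gray
    D gray
      H gray
        H→M: M is gray → back edge
Back edge closes the cycle M → B → D → H → M; its vertices are {B, D, H, M}.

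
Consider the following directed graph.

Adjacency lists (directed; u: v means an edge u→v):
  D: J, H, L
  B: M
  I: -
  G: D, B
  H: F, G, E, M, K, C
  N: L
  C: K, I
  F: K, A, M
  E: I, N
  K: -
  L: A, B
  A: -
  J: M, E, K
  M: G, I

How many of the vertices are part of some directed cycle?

A vertex is on a directed cycle iff it belongs to a strongly connected component of size ≥ 2 (or has a self-loop).
The vertices on cycles are {B, D, E, F, G, H, J, L, M, N} — 10 in total.

10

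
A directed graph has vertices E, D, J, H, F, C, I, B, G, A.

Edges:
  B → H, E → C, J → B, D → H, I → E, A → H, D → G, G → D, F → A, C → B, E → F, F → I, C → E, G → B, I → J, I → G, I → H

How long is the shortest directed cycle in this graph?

2

For each vertex v, BFS finds the shortest path from v back to v.
The shortest such closed walk is E → C → E, length 2.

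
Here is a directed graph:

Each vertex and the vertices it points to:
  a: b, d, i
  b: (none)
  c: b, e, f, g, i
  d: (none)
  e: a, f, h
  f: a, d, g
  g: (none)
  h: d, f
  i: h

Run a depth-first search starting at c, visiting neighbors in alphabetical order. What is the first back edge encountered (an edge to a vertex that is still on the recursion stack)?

DFS from c (visiting neighbors in alphabetical order); mark gray on enter, black on exit:
c gray
  b gray
  b black
  e gray
    a gray
      a→b: b black — skip
      d gray
      d black
      i gray
        h gray
          h→d: d black — skip
          f gray
            f→a: a is gray → back edge
First back edge: f → a.

f->a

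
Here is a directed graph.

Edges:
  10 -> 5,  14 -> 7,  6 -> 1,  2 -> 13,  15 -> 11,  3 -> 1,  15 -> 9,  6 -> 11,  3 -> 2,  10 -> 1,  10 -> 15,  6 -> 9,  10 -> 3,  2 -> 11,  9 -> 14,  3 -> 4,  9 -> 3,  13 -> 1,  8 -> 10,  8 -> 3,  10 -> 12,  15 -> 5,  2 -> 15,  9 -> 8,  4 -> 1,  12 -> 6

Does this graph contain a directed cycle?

DFS with white/gray/black marking, starting from 6:
6 gray
  11 gray
  11 black
  9 gray
    14 gray
      7 gray
      7 black
    14 black
    3 gray
      2 gray
        15 gray
          15→11: 11 black — skip
          15→9: 9 is gray → back edge
Back edge found, so a cycle exists: 9 → 3 → 2 → 15 → 9.

Yes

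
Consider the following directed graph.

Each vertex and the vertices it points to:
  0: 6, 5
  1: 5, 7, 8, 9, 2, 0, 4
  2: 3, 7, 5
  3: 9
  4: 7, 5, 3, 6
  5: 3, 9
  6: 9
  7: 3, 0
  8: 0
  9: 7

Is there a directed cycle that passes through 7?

7 is on a cycle iff 7 can reach itself via ≥1 edge.
7 → 3 → 9 → 7 — yes.

Yes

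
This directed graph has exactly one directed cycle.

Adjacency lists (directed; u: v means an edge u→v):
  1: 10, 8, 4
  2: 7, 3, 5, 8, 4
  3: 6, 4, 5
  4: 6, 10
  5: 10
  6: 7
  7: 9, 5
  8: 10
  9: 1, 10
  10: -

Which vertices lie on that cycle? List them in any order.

1, 4, 6, 7, 9

DFS with gray/black marking from 7:
7 gray
  9 gray
    1 gray
      10 gray
      10 black
      8 gray
        8→10: 10 black — skip
      8 black
      4 gray
        6 gray
          6→7: 7 is gray → back edge
Back edge closes the cycle 7 → 9 → 1 → 4 → 6 → 7; its vertices are {1, 4, 6, 7, 9}.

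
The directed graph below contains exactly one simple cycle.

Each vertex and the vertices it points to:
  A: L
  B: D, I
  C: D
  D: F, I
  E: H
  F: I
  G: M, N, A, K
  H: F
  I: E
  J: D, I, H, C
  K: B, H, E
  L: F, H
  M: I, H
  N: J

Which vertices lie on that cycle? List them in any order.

E, F, H, I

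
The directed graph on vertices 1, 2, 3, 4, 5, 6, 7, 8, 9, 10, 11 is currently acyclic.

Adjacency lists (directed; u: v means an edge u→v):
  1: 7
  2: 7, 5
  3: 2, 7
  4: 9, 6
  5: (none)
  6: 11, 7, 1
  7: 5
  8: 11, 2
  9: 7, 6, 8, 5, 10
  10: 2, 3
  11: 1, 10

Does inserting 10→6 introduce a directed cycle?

Adding 10→6 creates a cycle iff 6 can already reach 10.
Path from 6: 6 → 11 → 10.
So 6 → … → 10 → 6 is a cycle.

Yes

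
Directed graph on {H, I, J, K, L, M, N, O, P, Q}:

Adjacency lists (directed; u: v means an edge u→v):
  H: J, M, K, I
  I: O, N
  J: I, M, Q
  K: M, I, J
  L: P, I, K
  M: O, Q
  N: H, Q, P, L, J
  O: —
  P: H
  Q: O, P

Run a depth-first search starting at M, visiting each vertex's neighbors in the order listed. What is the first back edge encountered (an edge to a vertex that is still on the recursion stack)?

N->H

DFS from M (visiting each vertex's neighbors in the order listed); mark gray on enter, black on exit:
M gray
  O gray
  O black
  Q gray
    Q→O: O black — skip
    P gray
      H gray
        J gray
          I gray
            I→O: O black — skip
            N gray
              N→H: H is gray → back edge
First back edge: N → H.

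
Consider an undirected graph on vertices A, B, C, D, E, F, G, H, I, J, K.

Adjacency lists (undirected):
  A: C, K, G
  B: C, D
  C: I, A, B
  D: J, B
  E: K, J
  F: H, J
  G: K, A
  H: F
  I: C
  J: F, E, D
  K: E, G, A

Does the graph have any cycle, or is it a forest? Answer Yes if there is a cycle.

Yes

DFS, tracking each vertex's parent; an edge to a visited non-parent vertex closes a cycle.
Start from D:
visit D (parent –)
  visit J (parent D)
    visit F (parent J)
      visit H (parent F)
        H–F: parent, skip
      F–J: parent, skip
    visit E (parent J)
      visit K (parent E)
        K–E: parent, skip
        visit G (parent K)
          G–K: parent, skip
          visit A (parent G)
            visit C (parent A)
              visit I (parent C)
                I–C: parent, skip
              C–A: parent, skip
              visit B (parent C)
                B–C: parent, skip
                B–D: D visited and ≠ parent → cycle
Cycle: D – J – E – K – G – A – C – B – D.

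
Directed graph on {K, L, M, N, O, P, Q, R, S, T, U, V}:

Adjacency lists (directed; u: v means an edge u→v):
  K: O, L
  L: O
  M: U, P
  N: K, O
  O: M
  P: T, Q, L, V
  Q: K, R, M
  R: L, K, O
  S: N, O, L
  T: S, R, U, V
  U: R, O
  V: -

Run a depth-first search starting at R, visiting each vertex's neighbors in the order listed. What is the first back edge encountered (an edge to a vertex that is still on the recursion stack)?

U->R

DFS from R (visiting each vertex's neighbors in the order listed); mark gray on enter, black on exit:
R gray
  L gray
    O gray
      M gray
        U gray
          U→R: R is gray → back edge
First back edge: U → R.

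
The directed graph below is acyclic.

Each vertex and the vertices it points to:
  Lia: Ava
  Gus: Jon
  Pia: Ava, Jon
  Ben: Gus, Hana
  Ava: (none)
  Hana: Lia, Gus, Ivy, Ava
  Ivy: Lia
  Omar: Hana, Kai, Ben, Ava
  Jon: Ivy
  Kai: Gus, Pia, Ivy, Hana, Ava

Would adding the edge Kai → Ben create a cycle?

No

Adding Kai→Ben creates a cycle iff Ben can already reach Kai.
Explore from Ben: no path reaches Kai. The graph stays acyclic.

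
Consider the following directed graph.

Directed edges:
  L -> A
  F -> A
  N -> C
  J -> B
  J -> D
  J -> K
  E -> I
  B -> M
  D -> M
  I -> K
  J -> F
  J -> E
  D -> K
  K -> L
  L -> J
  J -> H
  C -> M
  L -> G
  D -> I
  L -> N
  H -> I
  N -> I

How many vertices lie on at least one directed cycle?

8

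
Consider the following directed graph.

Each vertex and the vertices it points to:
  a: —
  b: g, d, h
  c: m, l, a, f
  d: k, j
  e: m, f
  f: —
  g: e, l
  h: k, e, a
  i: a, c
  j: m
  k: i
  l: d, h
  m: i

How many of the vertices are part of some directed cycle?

A vertex is on a directed cycle iff it belongs to a strongly connected component of size ≥ 2 (or has a self-loop).
The vertices on cycles are {c, d, e, h, i, j, k, l, m} — 9 in total.

9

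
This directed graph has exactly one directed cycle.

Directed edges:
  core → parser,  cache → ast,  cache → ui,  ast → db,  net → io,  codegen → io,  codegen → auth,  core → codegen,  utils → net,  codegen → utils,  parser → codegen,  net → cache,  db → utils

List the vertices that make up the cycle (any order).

DFS with gray/black marking from utils:
utils gray
  net gray
    cache gray
      ast gray
        db gray
          db→utils: utils is gray → back edge
Back edge closes the cycle utils → net → cache → ast → db → utils; its vertices are {db, ast, net, cache, utils}.

db, ast, net, cache, utils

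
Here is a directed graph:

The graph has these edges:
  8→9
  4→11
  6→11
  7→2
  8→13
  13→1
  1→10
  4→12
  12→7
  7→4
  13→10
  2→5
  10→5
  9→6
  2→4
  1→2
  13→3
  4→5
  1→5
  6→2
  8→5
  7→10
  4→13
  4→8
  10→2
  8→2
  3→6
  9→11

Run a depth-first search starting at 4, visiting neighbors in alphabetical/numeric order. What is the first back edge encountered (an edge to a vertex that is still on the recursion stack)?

DFS from 4 (visiting neighbors in alphabetical/numeric order); mark gray on enter, black on exit:
4 gray
  5 gray
  5 black
  8 gray
    2 gray
      2→4: 4 is gray → back edge
First back edge: 2 → 4.

2→4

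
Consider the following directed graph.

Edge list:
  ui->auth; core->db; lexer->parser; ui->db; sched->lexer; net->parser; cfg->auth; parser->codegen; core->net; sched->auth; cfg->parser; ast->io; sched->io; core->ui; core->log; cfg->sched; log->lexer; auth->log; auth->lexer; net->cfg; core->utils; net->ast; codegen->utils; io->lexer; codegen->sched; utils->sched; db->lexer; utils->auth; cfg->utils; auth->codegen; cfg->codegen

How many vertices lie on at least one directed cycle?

A vertex is on a directed cycle iff it belongs to a strongly connected component of size ≥ 2 (or has a self-loop).
The vertices on cycles are {io, log, auth, lexer, sched, utils, parser, codegen} — 8 in total.

8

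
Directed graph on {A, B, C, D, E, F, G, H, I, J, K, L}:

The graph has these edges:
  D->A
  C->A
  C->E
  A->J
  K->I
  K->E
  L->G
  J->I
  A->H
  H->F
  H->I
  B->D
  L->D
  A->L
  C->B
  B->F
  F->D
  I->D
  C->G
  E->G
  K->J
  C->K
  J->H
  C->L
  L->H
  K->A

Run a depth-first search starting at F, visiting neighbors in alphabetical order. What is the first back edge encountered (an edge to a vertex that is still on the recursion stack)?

H->F

DFS from F (visiting neighbors in alphabetical order); mark gray on enter, black on exit:
F gray
  D gray
    A gray
      H gray
        H→F: F is gray → back edge
First back edge: H → F.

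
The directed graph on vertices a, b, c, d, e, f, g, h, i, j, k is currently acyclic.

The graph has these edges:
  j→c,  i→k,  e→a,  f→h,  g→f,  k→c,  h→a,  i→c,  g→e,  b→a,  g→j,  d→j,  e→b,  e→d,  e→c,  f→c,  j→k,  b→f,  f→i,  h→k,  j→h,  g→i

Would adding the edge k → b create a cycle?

Yes

Adding k→b creates a cycle iff b can already reach k.
Path from b: b → f → i → k.
So b → … → k → b is a cycle.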